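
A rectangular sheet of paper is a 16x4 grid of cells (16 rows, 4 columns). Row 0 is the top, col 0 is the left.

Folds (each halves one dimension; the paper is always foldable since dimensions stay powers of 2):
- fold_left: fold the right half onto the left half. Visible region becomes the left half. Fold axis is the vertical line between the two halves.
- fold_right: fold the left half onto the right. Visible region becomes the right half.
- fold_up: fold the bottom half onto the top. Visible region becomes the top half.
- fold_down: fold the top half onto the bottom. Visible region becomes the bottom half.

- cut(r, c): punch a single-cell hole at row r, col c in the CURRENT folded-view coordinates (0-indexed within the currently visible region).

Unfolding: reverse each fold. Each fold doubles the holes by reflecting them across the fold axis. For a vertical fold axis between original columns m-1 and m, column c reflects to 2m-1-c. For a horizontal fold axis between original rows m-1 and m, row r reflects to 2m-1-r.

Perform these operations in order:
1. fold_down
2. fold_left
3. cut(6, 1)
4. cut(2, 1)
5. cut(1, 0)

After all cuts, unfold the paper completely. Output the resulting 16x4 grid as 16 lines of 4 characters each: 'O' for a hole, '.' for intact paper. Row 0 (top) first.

Answer: ....
.OO.
....
....
....
.OO.
O..O
....
....
O..O
.OO.
....
....
....
.OO.
....

Derivation:
Op 1 fold_down: fold axis h@8; visible region now rows[8,16) x cols[0,4) = 8x4
Op 2 fold_left: fold axis v@2; visible region now rows[8,16) x cols[0,2) = 8x2
Op 3 cut(6, 1): punch at orig (14,1); cuts so far [(14, 1)]; region rows[8,16) x cols[0,2) = 8x2
Op 4 cut(2, 1): punch at orig (10,1); cuts so far [(10, 1), (14, 1)]; region rows[8,16) x cols[0,2) = 8x2
Op 5 cut(1, 0): punch at orig (9,0); cuts so far [(9, 0), (10, 1), (14, 1)]; region rows[8,16) x cols[0,2) = 8x2
Unfold 1 (reflect across v@2): 6 holes -> [(9, 0), (9, 3), (10, 1), (10, 2), (14, 1), (14, 2)]
Unfold 2 (reflect across h@8): 12 holes -> [(1, 1), (1, 2), (5, 1), (5, 2), (6, 0), (6, 3), (9, 0), (9, 3), (10, 1), (10, 2), (14, 1), (14, 2)]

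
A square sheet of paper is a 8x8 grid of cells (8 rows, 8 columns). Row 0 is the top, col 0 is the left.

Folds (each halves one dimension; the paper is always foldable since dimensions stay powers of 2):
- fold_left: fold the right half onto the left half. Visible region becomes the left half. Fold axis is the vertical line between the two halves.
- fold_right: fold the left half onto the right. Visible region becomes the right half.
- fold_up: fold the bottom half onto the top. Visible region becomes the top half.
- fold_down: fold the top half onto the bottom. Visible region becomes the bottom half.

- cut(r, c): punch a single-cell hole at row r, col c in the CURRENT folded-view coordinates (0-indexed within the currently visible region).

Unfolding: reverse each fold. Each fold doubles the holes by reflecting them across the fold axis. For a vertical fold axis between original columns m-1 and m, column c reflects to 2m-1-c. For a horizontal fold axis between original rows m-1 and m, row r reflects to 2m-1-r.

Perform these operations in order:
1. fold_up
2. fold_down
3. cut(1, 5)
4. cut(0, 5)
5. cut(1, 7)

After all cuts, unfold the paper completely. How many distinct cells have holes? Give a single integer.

Answer: 12

Derivation:
Op 1 fold_up: fold axis h@4; visible region now rows[0,4) x cols[0,8) = 4x8
Op 2 fold_down: fold axis h@2; visible region now rows[2,4) x cols[0,8) = 2x8
Op 3 cut(1, 5): punch at orig (3,5); cuts so far [(3, 5)]; region rows[2,4) x cols[0,8) = 2x8
Op 4 cut(0, 5): punch at orig (2,5); cuts so far [(2, 5), (3, 5)]; region rows[2,4) x cols[0,8) = 2x8
Op 5 cut(1, 7): punch at orig (3,7); cuts so far [(2, 5), (3, 5), (3, 7)]; region rows[2,4) x cols[0,8) = 2x8
Unfold 1 (reflect across h@2): 6 holes -> [(0, 5), (0, 7), (1, 5), (2, 5), (3, 5), (3, 7)]
Unfold 2 (reflect across h@4): 12 holes -> [(0, 5), (0, 7), (1, 5), (2, 5), (3, 5), (3, 7), (4, 5), (4, 7), (5, 5), (6, 5), (7, 5), (7, 7)]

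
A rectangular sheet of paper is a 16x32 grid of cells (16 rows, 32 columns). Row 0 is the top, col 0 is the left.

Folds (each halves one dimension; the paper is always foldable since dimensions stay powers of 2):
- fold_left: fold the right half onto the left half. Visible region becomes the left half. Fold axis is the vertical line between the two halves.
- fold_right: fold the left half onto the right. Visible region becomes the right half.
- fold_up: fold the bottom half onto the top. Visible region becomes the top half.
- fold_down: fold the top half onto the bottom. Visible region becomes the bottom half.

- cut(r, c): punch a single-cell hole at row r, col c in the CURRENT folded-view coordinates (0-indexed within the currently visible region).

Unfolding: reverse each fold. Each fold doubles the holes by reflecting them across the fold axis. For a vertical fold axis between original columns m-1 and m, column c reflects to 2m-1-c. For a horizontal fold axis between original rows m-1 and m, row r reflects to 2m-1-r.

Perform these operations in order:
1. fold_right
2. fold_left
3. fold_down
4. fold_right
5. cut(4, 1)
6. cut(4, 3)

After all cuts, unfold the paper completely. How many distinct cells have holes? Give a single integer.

Op 1 fold_right: fold axis v@16; visible region now rows[0,16) x cols[16,32) = 16x16
Op 2 fold_left: fold axis v@24; visible region now rows[0,16) x cols[16,24) = 16x8
Op 3 fold_down: fold axis h@8; visible region now rows[8,16) x cols[16,24) = 8x8
Op 4 fold_right: fold axis v@20; visible region now rows[8,16) x cols[20,24) = 8x4
Op 5 cut(4, 1): punch at orig (12,21); cuts so far [(12, 21)]; region rows[8,16) x cols[20,24) = 8x4
Op 6 cut(4, 3): punch at orig (12,23); cuts so far [(12, 21), (12, 23)]; region rows[8,16) x cols[20,24) = 8x4
Unfold 1 (reflect across v@20): 4 holes -> [(12, 16), (12, 18), (12, 21), (12, 23)]
Unfold 2 (reflect across h@8): 8 holes -> [(3, 16), (3, 18), (3, 21), (3, 23), (12, 16), (12, 18), (12, 21), (12, 23)]
Unfold 3 (reflect across v@24): 16 holes -> [(3, 16), (3, 18), (3, 21), (3, 23), (3, 24), (3, 26), (3, 29), (3, 31), (12, 16), (12, 18), (12, 21), (12, 23), (12, 24), (12, 26), (12, 29), (12, 31)]
Unfold 4 (reflect across v@16): 32 holes -> [(3, 0), (3, 2), (3, 5), (3, 7), (3, 8), (3, 10), (3, 13), (3, 15), (3, 16), (3, 18), (3, 21), (3, 23), (3, 24), (3, 26), (3, 29), (3, 31), (12, 0), (12, 2), (12, 5), (12, 7), (12, 8), (12, 10), (12, 13), (12, 15), (12, 16), (12, 18), (12, 21), (12, 23), (12, 24), (12, 26), (12, 29), (12, 31)]

Answer: 32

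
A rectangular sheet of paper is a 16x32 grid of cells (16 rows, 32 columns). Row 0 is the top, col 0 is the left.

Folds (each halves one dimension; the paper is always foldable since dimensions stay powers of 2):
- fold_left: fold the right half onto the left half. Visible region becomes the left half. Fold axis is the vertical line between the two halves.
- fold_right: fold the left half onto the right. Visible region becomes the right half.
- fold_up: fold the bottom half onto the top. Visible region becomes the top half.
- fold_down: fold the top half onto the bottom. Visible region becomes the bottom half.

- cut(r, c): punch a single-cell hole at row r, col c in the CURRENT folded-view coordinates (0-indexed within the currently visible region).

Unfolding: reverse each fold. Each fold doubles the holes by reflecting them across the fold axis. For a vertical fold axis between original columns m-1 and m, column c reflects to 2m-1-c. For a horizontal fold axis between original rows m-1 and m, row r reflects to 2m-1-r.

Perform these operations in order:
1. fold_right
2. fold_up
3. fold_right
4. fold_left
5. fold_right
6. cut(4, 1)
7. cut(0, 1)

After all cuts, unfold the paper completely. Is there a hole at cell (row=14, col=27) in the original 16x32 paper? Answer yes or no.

Op 1 fold_right: fold axis v@16; visible region now rows[0,16) x cols[16,32) = 16x16
Op 2 fold_up: fold axis h@8; visible region now rows[0,8) x cols[16,32) = 8x16
Op 3 fold_right: fold axis v@24; visible region now rows[0,8) x cols[24,32) = 8x8
Op 4 fold_left: fold axis v@28; visible region now rows[0,8) x cols[24,28) = 8x4
Op 5 fold_right: fold axis v@26; visible region now rows[0,8) x cols[26,28) = 8x2
Op 6 cut(4, 1): punch at orig (4,27); cuts so far [(4, 27)]; region rows[0,8) x cols[26,28) = 8x2
Op 7 cut(0, 1): punch at orig (0,27); cuts so far [(0, 27), (4, 27)]; region rows[0,8) x cols[26,28) = 8x2
Unfold 1 (reflect across v@26): 4 holes -> [(0, 24), (0, 27), (4, 24), (4, 27)]
Unfold 2 (reflect across v@28): 8 holes -> [(0, 24), (0, 27), (0, 28), (0, 31), (4, 24), (4, 27), (4, 28), (4, 31)]
Unfold 3 (reflect across v@24): 16 holes -> [(0, 16), (0, 19), (0, 20), (0, 23), (0, 24), (0, 27), (0, 28), (0, 31), (4, 16), (4, 19), (4, 20), (4, 23), (4, 24), (4, 27), (4, 28), (4, 31)]
Unfold 4 (reflect across h@8): 32 holes -> [(0, 16), (0, 19), (0, 20), (0, 23), (0, 24), (0, 27), (0, 28), (0, 31), (4, 16), (4, 19), (4, 20), (4, 23), (4, 24), (4, 27), (4, 28), (4, 31), (11, 16), (11, 19), (11, 20), (11, 23), (11, 24), (11, 27), (11, 28), (11, 31), (15, 16), (15, 19), (15, 20), (15, 23), (15, 24), (15, 27), (15, 28), (15, 31)]
Unfold 5 (reflect across v@16): 64 holes -> [(0, 0), (0, 3), (0, 4), (0, 7), (0, 8), (0, 11), (0, 12), (0, 15), (0, 16), (0, 19), (0, 20), (0, 23), (0, 24), (0, 27), (0, 28), (0, 31), (4, 0), (4, 3), (4, 4), (4, 7), (4, 8), (4, 11), (4, 12), (4, 15), (4, 16), (4, 19), (4, 20), (4, 23), (4, 24), (4, 27), (4, 28), (4, 31), (11, 0), (11, 3), (11, 4), (11, 7), (11, 8), (11, 11), (11, 12), (11, 15), (11, 16), (11, 19), (11, 20), (11, 23), (11, 24), (11, 27), (11, 28), (11, 31), (15, 0), (15, 3), (15, 4), (15, 7), (15, 8), (15, 11), (15, 12), (15, 15), (15, 16), (15, 19), (15, 20), (15, 23), (15, 24), (15, 27), (15, 28), (15, 31)]
Holes: [(0, 0), (0, 3), (0, 4), (0, 7), (0, 8), (0, 11), (0, 12), (0, 15), (0, 16), (0, 19), (0, 20), (0, 23), (0, 24), (0, 27), (0, 28), (0, 31), (4, 0), (4, 3), (4, 4), (4, 7), (4, 8), (4, 11), (4, 12), (4, 15), (4, 16), (4, 19), (4, 20), (4, 23), (4, 24), (4, 27), (4, 28), (4, 31), (11, 0), (11, 3), (11, 4), (11, 7), (11, 8), (11, 11), (11, 12), (11, 15), (11, 16), (11, 19), (11, 20), (11, 23), (11, 24), (11, 27), (11, 28), (11, 31), (15, 0), (15, 3), (15, 4), (15, 7), (15, 8), (15, 11), (15, 12), (15, 15), (15, 16), (15, 19), (15, 20), (15, 23), (15, 24), (15, 27), (15, 28), (15, 31)]

Answer: no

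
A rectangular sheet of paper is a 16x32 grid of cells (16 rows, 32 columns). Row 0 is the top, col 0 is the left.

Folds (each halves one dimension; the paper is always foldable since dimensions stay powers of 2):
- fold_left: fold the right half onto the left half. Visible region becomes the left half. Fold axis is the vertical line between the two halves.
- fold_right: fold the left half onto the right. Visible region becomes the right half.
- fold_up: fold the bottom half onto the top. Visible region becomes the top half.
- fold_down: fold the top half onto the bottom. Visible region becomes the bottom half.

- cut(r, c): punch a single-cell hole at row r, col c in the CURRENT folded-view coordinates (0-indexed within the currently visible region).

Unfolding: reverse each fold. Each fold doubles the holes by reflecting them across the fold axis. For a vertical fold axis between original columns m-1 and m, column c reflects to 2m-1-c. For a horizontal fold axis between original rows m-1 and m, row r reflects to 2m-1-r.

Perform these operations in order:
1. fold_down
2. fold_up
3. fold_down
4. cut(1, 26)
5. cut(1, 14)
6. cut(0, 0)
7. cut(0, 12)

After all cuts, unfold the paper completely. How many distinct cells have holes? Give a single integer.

Answer: 32

Derivation:
Op 1 fold_down: fold axis h@8; visible region now rows[8,16) x cols[0,32) = 8x32
Op 2 fold_up: fold axis h@12; visible region now rows[8,12) x cols[0,32) = 4x32
Op 3 fold_down: fold axis h@10; visible region now rows[10,12) x cols[0,32) = 2x32
Op 4 cut(1, 26): punch at orig (11,26); cuts so far [(11, 26)]; region rows[10,12) x cols[0,32) = 2x32
Op 5 cut(1, 14): punch at orig (11,14); cuts so far [(11, 14), (11, 26)]; region rows[10,12) x cols[0,32) = 2x32
Op 6 cut(0, 0): punch at orig (10,0); cuts so far [(10, 0), (11, 14), (11, 26)]; region rows[10,12) x cols[0,32) = 2x32
Op 7 cut(0, 12): punch at orig (10,12); cuts so far [(10, 0), (10, 12), (11, 14), (11, 26)]; region rows[10,12) x cols[0,32) = 2x32
Unfold 1 (reflect across h@10): 8 holes -> [(8, 14), (8, 26), (9, 0), (9, 12), (10, 0), (10, 12), (11, 14), (11, 26)]
Unfold 2 (reflect across h@12): 16 holes -> [(8, 14), (8, 26), (9, 0), (9, 12), (10, 0), (10, 12), (11, 14), (11, 26), (12, 14), (12, 26), (13, 0), (13, 12), (14, 0), (14, 12), (15, 14), (15, 26)]
Unfold 3 (reflect across h@8): 32 holes -> [(0, 14), (0, 26), (1, 0), (1, 12), (2, 0), (2, 12), (3, 14), (3, 26), (4, 14), (4, 26), (5, 0), (5, 12), (6, 0), (6, 12), (7, 14), (7, 26), (8, 14), (8, 26), (9, 0), (9, 12), (10, 0), (10, 12), (11, 14), (11, 26), (12, 14), (12, 26), (13, 0), (13, 12), (14, 0), (14, 12), (15, 14), (15, 26)]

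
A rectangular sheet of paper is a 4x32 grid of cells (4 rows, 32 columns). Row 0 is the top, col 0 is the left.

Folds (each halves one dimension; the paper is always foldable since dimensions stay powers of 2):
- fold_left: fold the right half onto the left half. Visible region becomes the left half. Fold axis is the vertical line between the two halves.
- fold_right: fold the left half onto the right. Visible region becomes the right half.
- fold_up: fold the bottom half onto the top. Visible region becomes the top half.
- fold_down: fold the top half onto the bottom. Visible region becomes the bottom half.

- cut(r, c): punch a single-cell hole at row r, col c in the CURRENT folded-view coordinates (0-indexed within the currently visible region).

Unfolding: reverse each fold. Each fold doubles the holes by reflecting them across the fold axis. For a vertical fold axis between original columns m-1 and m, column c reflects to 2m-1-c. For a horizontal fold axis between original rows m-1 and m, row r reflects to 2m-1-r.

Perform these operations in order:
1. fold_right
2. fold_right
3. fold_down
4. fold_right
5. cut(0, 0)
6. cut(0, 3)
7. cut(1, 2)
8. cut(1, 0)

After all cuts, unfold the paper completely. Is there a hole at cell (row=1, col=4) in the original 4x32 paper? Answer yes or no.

Answer: yes

Derivation:
Op 1 fold_right: fold axis v@16; visible region now rows[0,4) x cols[16,32) = 4x16
Op 2 fold_right: fold axis v@24; visible region now rows[0,4) x cols[24,32) = 4x8
Op 3 fold_down: fold axis h@2; visible region now rows[2,4) x cols[24,32) = 2x8
Op 4 fold_right: fold axis v@28; visible region now rows[2,4) x cols[28,32) = 2x4
Op 5 cut(0, 0): punch at orig (2,28); cuts so far [(2, 28)]; region rows[2,4) x cols[28,32) = 2x4
Op 6 cut(0, 3): punch at orig (2,31); cuts so far [(2, 28), (2, 31)]; region rows[2,4) x cols[28,32) = 2x4
Op 7 cut(1, 2): punch at orig (3,30); cuts so far [(2, 28), (2, 31), (3, 30)]; region rows[2,4) x cols[28,32) = 2x4
Op 8 cut(1, 0): punch at orig (3,28); cuts so far [(2, 28), (2, 31), (3, 28), (3, 30)]; region rows[2,4) x cols[28,32) = 2x4
Unfold 1 (reflect across v@28): 8 holes -> [(2, 24), (2, 27), (2, 28), (2, 31), (3, 25), (3, 27), (3, 28), (3, 30)]
Unfold 2 (reflect across h@2): 16 holes -> [(0, 25), (0, 27), (0, 28), (0, 30), (1, 24), (1, 27), (1, 28), (1, 31), (2, 24), (2, 27), (2, 28), (2, 31), (3, 25), (3, 27), (3, 28), (3, 30)]
Unfold 3 (reflect across v@24): 32 holes -> [(0, 17), (0, 19), (0, 20), (0, 22), (0, 25), (0, 27), (0, 28), (0, 30), (1, 16), (1, 19), (1, 20), (1, 23), (1, 24), (1, 27), (1, 28), (1, 31), (2, 16), (2, 19), (2, 20), (2, 23), (2, 24), (2, 27), (2, 28), (2, 31), (3, 17), (3, 19), (3, 20), (3, 22), (3, 25), (3, 27), (3, 28), (3, 30)]
Unfold 4 (reflect across v@16): 64 holes -> [(0, 1), (0, 3), (0, 4), (0, 6), (0, 9), (0, 11), (0, 12), (0, 14), (0, 17), (0, 19), (0, 20), (0, 22), (0, 25), (0, 27), (0, 28), (0, 30), (1, 0), (1, 3), (1, 4), (1, 7), (1, 8), (1, 11), (1, 12), (1, 15), (1, 16), (1, 19), (1, 20), (1, 23), (1, 24), (1, 27), (1, 28), (1, 31), (2, 0), (2, 3), (2, 4), (2, 7), (2, 8), (2, 11), (2, 12), (2, 15), (2, 16), (2, 19), (2, 20), (2, 23), (2, 24), (2, 27), (2, 28), (2, 31), (3, 1), (3, 3), (3, 4), (3, 6), (3, 9), (3, 11), (3, 12), (3, 14), (3, 17), (3, 19), (3, 20), (3, 22), (3, 25), (3, 27), (3, 28), (3, 30)]
Holes: [(0, 1), (0, 3), (0, 4), (0, 6), (0, 9), (0, 11), (0, 12), (0, 14), (0, 17), (0, 19), (0, 20), (0, 22), (0, 25), (0, 27), (0, 28), (0, 30), (1, 0), (1, 3), (1, 4), (1, 7), (1, 8), (1, 11), (1, 12), (1, 15), (1, 16), (1, 19), (1, 20), (1, 23), (1, 24), (1, 27), (1, 28), (1, 31), (2, 0), (2, 3), (2, 4), (2, 7), (2, 8), (2, 11), (2, 12), (2, 15), (2, 16), (2, 19), (2, 20), (2, 23), (2, 24), (2, 27), (2, 28), (2, 31), (3, 1), (3, 3), (3, 4), (3, 6), (3, 9), (3, 11), (3, 12), (3, 14), (3, 17), (3, 19), (3, 20), (3, 22), (3, 25), (3, 27), (3, 28), (3, 30)]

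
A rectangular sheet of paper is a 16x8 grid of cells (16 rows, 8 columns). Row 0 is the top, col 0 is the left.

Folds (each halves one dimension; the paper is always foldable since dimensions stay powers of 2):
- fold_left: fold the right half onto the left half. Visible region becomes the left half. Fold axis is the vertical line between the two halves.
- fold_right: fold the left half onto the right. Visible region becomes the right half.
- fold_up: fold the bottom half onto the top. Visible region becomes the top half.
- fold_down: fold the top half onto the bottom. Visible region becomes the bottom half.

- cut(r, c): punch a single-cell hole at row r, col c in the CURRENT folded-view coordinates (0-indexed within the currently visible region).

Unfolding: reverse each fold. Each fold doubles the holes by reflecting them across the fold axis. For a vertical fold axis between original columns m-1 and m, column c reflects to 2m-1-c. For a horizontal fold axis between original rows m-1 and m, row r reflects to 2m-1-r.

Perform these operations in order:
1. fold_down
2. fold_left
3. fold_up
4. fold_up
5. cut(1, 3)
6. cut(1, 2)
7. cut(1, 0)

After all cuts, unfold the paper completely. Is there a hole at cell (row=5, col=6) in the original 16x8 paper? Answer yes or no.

Answer: no

Derivation:
Op 1 fold_down: fold axis h@8; visible region now rows[8,16) x cols[0,8) = 8x8
Op 2 fold_left: fold axis v@4; visible region now rows[8,16) x cols[0,4) = 8x4
Op 3 fold_up: fold axis h@12; visible region now rows[8,12) x cols[0,4) = 4x4
Op 4 fold_up: fold axis h@10; visible region now rows[8,10) x cols[0,4) = 2x4
Op 5 cut(1, 3): punch at orig (9,3); cuts so far [(9, 3)]; region rows[8,10) x cols[0,4) = 2x4
Op 6 cut(1, 2): punch at orig (9,2); cuts so far [(9, 2), (9, 3)]; region rows[8,10) x cols[0,4) = 2x4
Op 7 cut(1, 0): punch at orig (9,0); cuts so far [(9, 0), (9, 2), (9, 3)]; region rows[8,10) x cols[0,4) = 2x4
Unfold 1 (reflect across h@10): 6 holes -> [(9, 0), (9, 2), (9, 3), (10, 0), (10, 2), (10, 3)]
Unfold 2 (reflect across h@12): 12 holes -> [(9, 0), (9, 2), (9, 3), (10, 0), (10, 2), (10, 3), (13, 0), (13, 2), (13, 3), (14, 0), (14, 2), (14, 3)]
Unfold 3 (reflect across v@4): 24 holes -> [(9, 0), (9, 2), (9, 3), (9, 4), (9, 5), (9, 7), (10, 0), (10, 2), (10, 3), (10, 4), (10, 5), (10, 7), (13, 0), (13, 2), (13, 3), (13, 4), (13, 5), (13, 7), (14, 0), (14, 2), (14, 3), (14, 4), (14, 5), (14, 7)]
Unfold 4 (reflect across h@8): 48 holes -> [(1, 0), (1, 2), (1, 3), (1, 4), (1, 5), (1, 7), (2, 0), (2, 2), (2, 3), (2, 4), (2, 5), (2, 7), (5, 0), (5, 2), (5, 3), (5, 4), (5, 5), (5, 7), (6, 0), (6, 2), (6, 3), (6, 4), (6, 5), (6, 7), (9, 0), (9, 2), (9, 3), (9, 4), (9, 5), (9, 7), (10, 0), (10, 2), (10, 3), (10, 4), (10, 5), (10, 7), (13, 0), (13, 2), (13, 3), (13, 4), (13, 5), (13, 7), (14, 0), (14, 2), (14, 3), (14, 4), (14, 5), (14, 7)]
Holes: [(1, 0), (1, 2), (1, 3), (1, 4), (1, 5), (1, 7), (2, 0), (2, 2), (2, 3), (2, 4), (2, 5), (2, 7), (5, 0), (5, 2), (5, 3), (5, 4), (5, 5), (5, 7), (6, 0), (6, 2), (6, 3), (6, 4), (6, 5), (6, 7), (9, 0), (9, 2), (9, 3), (9, 4), (9, 5), (9, 7), (10, 0), (10, 2), (10, 3), (10, 4), (10, 5), (10, 7), (13, 0), (13, 2), (13, 3), (13, 4), (13, 5), (13, 7), (14, 0), (14, 2), (14, 3), (14, 4), (14, 5), (14, 7)]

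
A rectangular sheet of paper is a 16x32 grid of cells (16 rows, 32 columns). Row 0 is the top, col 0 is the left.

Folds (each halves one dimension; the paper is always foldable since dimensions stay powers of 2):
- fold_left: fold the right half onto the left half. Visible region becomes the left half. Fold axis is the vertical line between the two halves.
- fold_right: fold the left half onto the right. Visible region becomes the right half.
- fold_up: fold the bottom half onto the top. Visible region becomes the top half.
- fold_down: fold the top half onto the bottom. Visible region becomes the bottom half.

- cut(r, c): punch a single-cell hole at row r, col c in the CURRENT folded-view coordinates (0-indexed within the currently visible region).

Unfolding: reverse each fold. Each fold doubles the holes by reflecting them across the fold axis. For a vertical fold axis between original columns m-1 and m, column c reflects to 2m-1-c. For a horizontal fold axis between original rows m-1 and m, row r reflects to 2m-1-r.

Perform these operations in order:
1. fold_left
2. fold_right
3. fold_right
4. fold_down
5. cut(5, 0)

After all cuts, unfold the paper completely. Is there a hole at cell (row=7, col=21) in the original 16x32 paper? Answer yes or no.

Answer: no

Derivation:
Op 1 fold_left: fold axis v@16; visible region now rows[0,16) x cols[0,16) = 16x16
Op 2 fold_right: fold axis v@8; visible region now rows[0,16) x cols[8,16) = 16x8
Op 3 fold_right: fold axis v@12; visible region now rows[0,16) x cols[12,16) = 16x4
Op 4 fold_down: fold axis h@8; visible region now rows[8,16) x cols[12,16) = 8x4
Op 5 cut(5, 0): punch at orig (13,12); cuts so far [(13, 12)]; region rows[8,16) x cols[12,16) = 8x4
Unfold 1 (reflect across h@8): 2 holes -> [(2, 12), (13, 12)]
Unfold 2 (reflect across v@12): 4 holes -> [(2, 11), (2, 12), (13, 11), (13, 12)]
Unfold 3 (reflect across v@8): 8 holes -> [(2, 3), (2, 4), (2, 11), (2, 12), (13, 3), (13, 4), (13, 11), (13, 12)]
Unfold 4 (reflect across v@16): 16 holes -> [(2, 3), (2, 4), (2, 11), (2, 12), (2, 19), (2, 20), (2, 27), (2, 28), (13, 3), (13, 4), (13, 11), (13, 12), (13, 19), (13, 20), (13, 27), (13, 28)]
Holes: [(2, 3), (2, 4), (2, 11), (2, 12), (2, 19), (2, 20), (2, 27), (2, 28), (13, 3), (13, 4), (13, 11), (13, 12), (13, 19), (13, 20), (13, 27), (13, 28)]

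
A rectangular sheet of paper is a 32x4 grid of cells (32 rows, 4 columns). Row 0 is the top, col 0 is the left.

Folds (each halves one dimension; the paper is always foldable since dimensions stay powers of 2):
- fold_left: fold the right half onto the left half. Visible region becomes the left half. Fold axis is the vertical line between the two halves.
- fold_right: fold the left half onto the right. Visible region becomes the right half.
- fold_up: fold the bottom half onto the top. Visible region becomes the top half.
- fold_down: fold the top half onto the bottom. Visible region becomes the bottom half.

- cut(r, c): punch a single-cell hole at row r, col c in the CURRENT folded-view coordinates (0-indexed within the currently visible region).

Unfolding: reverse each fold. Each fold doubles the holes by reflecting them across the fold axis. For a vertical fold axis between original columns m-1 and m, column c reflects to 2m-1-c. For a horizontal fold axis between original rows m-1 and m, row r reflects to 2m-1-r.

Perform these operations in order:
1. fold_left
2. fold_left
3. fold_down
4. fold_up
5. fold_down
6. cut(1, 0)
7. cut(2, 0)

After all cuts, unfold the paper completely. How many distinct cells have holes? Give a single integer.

Op 1 fold_left: fold axis v@2; visible region now rows[0,32) x cols[0,2) = 32x2
Op 2 fold_left: fold axis v@1; visible region now rows[0,32) x cols[0,1) = 32x1
Op 3 fold_down: fold axis h@16; visible region now rows[16,32) x cols[0,1) = 16x1
Op 4 fold_up: fold axis h@24; visible region now rows[16,24) x cols[0,1) = 8x1
Op 5 fold_down: fold axis h@20; visible region now rows[20,24) x cols[0,1) = 4x1
Op 6 cut(1, 0): punch at orig (21,0); cuts so far [(21, 0)]; region rows[20,24) x cols[0,1) = 4x1
Op 7 cut(2, 0): punch at orig (22,0); cuts so far [(21, 0), (22, 0)]; region rows[20,24) x cols[0,1) = 4x1
Unfold 1 (reflect across h@20): 4 holes -> [(17, 0), (18, 0), (21, 0), (22, 0)]
Unfold 2 (reflect across h@24): 8 holes -> [(17, 0), (18, 0), (21, 0), (22, 0), (25, 0), (26, 0), (29, 0), (30, 0)]
Unfold 3 (reflect across h@16): 16 holes -> [(1, 0), (2, 0), (5, 0), (6, 0), (9, 0), (10, 0), (13, 0), (14, 0), (17, 0), (18, 0), (21, 0), (22, 0), (25, 0), (26, 0), (29, 0), (30, 0)]
Unfold 4 (reflect across v@1): 32 holes -> [(1, 0), (1, 1), (2, 0), (2, 1), (5, 0), (5, 1), (6, 0), (6, 1), (9, 0), (9, 1), (10, 0), (10, 1), (13, 0), (13, 1), (14, 0), (14, 1), (17, 0), (17, 1), (18, 0), (18, 1), (21, 0), (21, 1), (22, 0), (22, 1), (25, 0), (25, 1), (26, 0), (26, 1), (29, 0), (29, 1), (30, 0), (30, 1)]
Unfold 5 (reflect across v@2): 64 holes -> [(1, 0), (1, 1), (1, 2), (1, 3), (2, 0), (2, 1), (2, 2), (2, 3), (5, 0), (5, 1), (5, 2), (5, 3), (6, 0), (6, 1), (6, 2), (6, 3), (9, 0), (9, 1), (9, 2), (9, 3), (10, 0), (10, 1), (10, 2), (10, 3), (13, 0), (13, 1), (13, 2), (13, 3), (14, 0), (14, 1), (14, 2), (14, 3), (17, 0), (17, 1), (17, 2), (17, 3), (18, 0), (18, 1), (18, 2), (18, 3), (21, 0), (21, 1), (21, 2), (21, 3), (22, 0), (22, 1), (22, 2), (22, 3), (25, 0), (25, 1), (25, 2), (25, 3), (26, 0), (26, 1), (26, 2), (26, 3), (29, 0), (29, 1), (29, 2), (29, 3), (30, 0), (30, 1), (30, 2), (30, 3)]

Answer: 64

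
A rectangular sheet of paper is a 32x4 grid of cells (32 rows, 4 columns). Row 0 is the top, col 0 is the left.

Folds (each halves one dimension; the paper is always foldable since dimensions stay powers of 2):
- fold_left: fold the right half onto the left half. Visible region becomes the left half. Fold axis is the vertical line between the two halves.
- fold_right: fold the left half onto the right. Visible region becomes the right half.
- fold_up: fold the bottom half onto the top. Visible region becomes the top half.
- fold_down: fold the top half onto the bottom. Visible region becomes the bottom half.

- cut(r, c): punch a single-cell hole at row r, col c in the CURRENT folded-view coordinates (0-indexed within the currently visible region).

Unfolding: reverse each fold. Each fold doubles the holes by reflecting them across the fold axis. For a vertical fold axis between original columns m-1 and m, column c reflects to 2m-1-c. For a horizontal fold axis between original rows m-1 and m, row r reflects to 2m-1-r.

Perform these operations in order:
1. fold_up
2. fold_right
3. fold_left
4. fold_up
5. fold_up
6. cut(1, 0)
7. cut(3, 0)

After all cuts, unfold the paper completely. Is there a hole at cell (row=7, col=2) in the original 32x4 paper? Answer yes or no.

Op 1 fold_up: fold axis h@16; visible region now rows[0,16) x cols[0,4) = 16x4
Op 2 fold_right: fold axis v@2; visible region now rows[0,16) x cols[2,4) = 16x2
Op 3 fold_left: fold axis v@3; visible region now rows[0,16) x cols[2,3) = 16x1
Op 4 fold_up: fold axis h@8; visible region now rows[0,8) x cols[2,3) = 8x1
Op 5 fold_up: fold axis h@4; visible region now rows[0,4) x cols[2,3) = 4x1
Op 6 cut(1, 0): punch at orig (1,2); cuts so far [(1, 2)]; region rows[0,4) x cols[2,3) = 4x1
Op 7 cut(3, 0): punch at orig (3,2); cuts so far [(1, 2), (3, 2)]; region rows[0,4) x cols[2,3) = 4x1
Unfold 1 (reflect across h@4): 4 holes -> [(1, 2), (3, 2), (4, 2), (6, 2)]
Unfold 2 (reflect across h@8): 8 holes -> [(1, 2), (3, 2), (4, 2), (6, 2), (9, 2), (11, 2), (12, 2), (14, 2)]
Unfold 3 (reflect across v@3): 16 holes -> [(1, 2), (1, 3), (3, 2), (3, 3), (4, 2), (4, 3), (6, 2), (6, 3), (9, 2), (9, 3), (11, 2), (11, 3), (12, 2), (12, 3), (14, 2), (14, 3)]
Unfold 4 (reflect across v@2): 32 holes -> [(1, 0), (1, 1), (1, 2), (1, 3), (3, 0), (3, 1), (3, 2), (3, 3), (4, 0), (4, 1), (4, 2), (4, 3), (6, 0), (6, 1), (6, 2), (6, 3), (9, 0), (9, 1), (9, 2), (9, 3), (11, 0), (11, 1), (11, 2), (11, 3), (12, 0), (12, 1), (12, 2), (12, 3), (14, 0), (14, 1), (14, 2), (14, 3)]
Unfold 5 (reflect across h@16): 64 holes -> [(1, 0), (1, 1), (1, 2), (1, 3), (3, 0), (3, 1), (3, 2), (3, 3), (4, 0), (4, 1), (4, 2), (4, 3), (6, 0), (6, 1), (6, 2), (6, 3), (9, 0), (9, 1), (9, 2), (9, 3), (11, 0), (11, 1), (11, 2), (11, 3), (12, 0), (12, 1), (12, 2), (12, 3), (14, 0), (14, 1), (14, 2), (14, 3), (17, 0), (17, 1), (17, 2), (17, 3), (19, 0), (19, 1), (19, 2), (19, 3), (20, 0), (20, 1), (20, 2), (20, 3), (22, 0), (22, 1), (22, 2), (22, 3), (25, 0), (25, 1), (25, 2), (25, 3), (27, 0), (27, 1), (27, 2), (27, 3), (28, 0), (28, 1), (28, 2), (28, 3), (30, 0), (30, 1), (30, 2), (30, 3)]
Holes: [(1, 0), (1, 1), (1, 2), (1, 3), (3, 0), (3, 1), (3, 2), (3, 3), (4, 0), (4, 1), (4, 2), (4, 3), (6, 0), (6, 1), (6, 2), (6, 3), (9, 0), (9, 1), (9, 2), (9, 3), (11, 0), (11, 1), (11, 2), (11, 3), (12, 0), (12, 1), (12, 2), (12, 3), (14, 0), (14, 1), (14, 2), (14, 3), (17, 0), (17, 1), (17, 2), (17, 3), (19, 0), (19, 1), (19, 2), (19, 3), (20, 0), (20, 1), (20, 2), (20, 3), (22, 0), (22, 1), (22, 2), (22, 3), (25, 0), (25, 1), (25, 2), (25, 3), (27, 0), (27, 1), (27, 2), (27, 3), (28, 0), (28, 1), (28, 2), (28, 3), (30, 0), (30, 1), (30, 2), (30, 3)]

Answer: no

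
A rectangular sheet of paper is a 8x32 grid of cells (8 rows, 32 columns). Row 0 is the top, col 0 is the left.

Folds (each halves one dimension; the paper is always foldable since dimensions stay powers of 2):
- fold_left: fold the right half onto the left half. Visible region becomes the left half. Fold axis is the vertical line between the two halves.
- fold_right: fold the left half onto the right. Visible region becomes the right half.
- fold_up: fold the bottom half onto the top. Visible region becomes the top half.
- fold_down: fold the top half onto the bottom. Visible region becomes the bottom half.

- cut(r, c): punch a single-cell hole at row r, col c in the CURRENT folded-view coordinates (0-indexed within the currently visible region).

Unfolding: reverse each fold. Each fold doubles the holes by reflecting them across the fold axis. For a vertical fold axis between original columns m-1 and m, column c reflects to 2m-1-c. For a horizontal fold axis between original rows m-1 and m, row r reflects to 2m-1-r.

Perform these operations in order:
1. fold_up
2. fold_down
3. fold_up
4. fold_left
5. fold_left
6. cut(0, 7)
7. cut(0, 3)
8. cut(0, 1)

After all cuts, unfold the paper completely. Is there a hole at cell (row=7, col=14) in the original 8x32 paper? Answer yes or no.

Op 1 fold_up: fold axis h@4; visible region now rows[0,4) x cols[0,32) = 4x32
Op 2 fold_down: fold axis h@2; visible region now rows[2,4) x cols[0,32) = 2x32
Op 3 fold_up: fold axis h@3; visible region now rows[2,3) x cols[0,32) = 1x32
Op 4 fold_left: fold axis v@16; visible region now rows[2,3) x cols[0,16) = 1x16
Op 5 fold_left: fold axis v@8; visible region now rows[2,3) x cols[0,8) = 1x8
Op 6 cut(0, 7): punch at orig (2,7); cuts so far [(2, 7)]; region rows[2,3) x cols[0,8) = 1x8
Op 7 cut(0, 3): punch at orig (2,3); cuts so far [(2, 3), (2, 7)]; region rows[2,3) x cols[0,8) = 1x8
Op 8 cut(0, 1): punch at orig (2,1); cuts so far [(2, 1), (2, 3), (2, 7)]; region rows[2,3) x cols[0,8) = 1x8
Unfold 1 (reflect across v@8): 6 holes -> [(2, 1), (2, 3), (2, 7), (2, 8), (2, 12), (2, 14)]
Unfold 2 (reflect across v@16): 12 holes -> [(2, 1), (2, 3), (2, 7), (2, 8), (2, 12), (2, 14), (2, 17), (2, 19), (2, 23), (2, 24), (2, 28), (2, 30)]
Unfold 3 (reflect across h@3): 24 holes -> [(2, 1), (2, 3), (2, 7), (2, 8), (2, 12), (2, 14), (2, 17), (2, 19), (2, 23), (2, 24), (2, 28), (2, 30), (3, 1), (3, 3), (3, 7), (3, 8), (3, 12), (3, 14), (3, 17), (3, 19), (3, 23), (3, 24), (3, 28), (3, 30)]
Unfold 4 (reflect across h@2): 48 holes -> [(0, 1), (0, 3), (0, 7), (0, 8), (0, 12), (0, 14), (0, 17), (0, 19), (0, 23), (0, 24), (0, 28), (0, 30), (1, 1), (1, 3), (1, 7), (1, 8), (1, 12), (1, 14), (1, 17), (1, 19), (1, 23), (1, 24), (1, 28), (1, 30), (2, 1), (2, 3), (2, 7), (2, 8), (2, 12), (2, 14), (2, 17), (2, 19), (2, 23), (2, 24), (2, 28), (2, 30), (3, 1), (3, 3), (3, 7), (3, 8), (3, 12), (3, 14), (3, 17), (3, 19), (3, 23), (3, 24), (3, 28), (3, 30)]
Unfold 5 (reflect across h@4): 96 holes -> [(0, 1), (0, 3), (0, 7), (0, 8), (0, 12), (0, 14), (0, 17), (0, 19), (0, 23), (0, 24), (0, 28), (0, 30), (1, 1), (1, 3), (1, 7), (1, 8), (1, 12), (1, 14), (1, 17), (1, 19), (1, 23), (1, 24), (1, 28), (1, 30), (2, 1), (2, 3), (2, 7), (2, 8), (2, 12), (2, 14), (2, 17), (2, 19), (2, 23), (2, 24), (2, 28), (2, 30), (3, 1), (3, 3), (3, 7), (3, 8), (3, 12), (3, 14), (3, 17), (3, 19), (3, 23), (3, 24), (3, 28), (3, 30), (4, 1), (4, 3), (4, 7), (4, 8), (4, 12), (4, 14), (4, 17), (4, 19), (4, 23), (4, 24), (4, 28), (4, 30), (5, 1), (5, 3), (5, 7), (5, 8), (5, 12), (5, 14), (5, 17), (5, 19), (5, 23), (5, 24), (5, 28), (5, 30), (6, 1), (6, 3), (6, 7), (6, 8), (6, 12), (6, 14), (6, 17), (6, 19), (6, 23), (6, 24), (6, 28), (6, 30), (7, 1), (7, 3), (7, 7), (7, 8), (7, 12), (7, 14), (7, 17), (7, 19), (7, 23), (7, 24), (7, 28), (7, 30)]
Holes: [(0, 1), (0, 3), (0, 7), (0, 8), (0, 12), (0, 14), (0, 17), (0, 19), (0, 23), (0, 24), (0, 28), (0, 30), (1, 1), (1, 3), (1, 7), (1, 8), (1, 12), (1, 14), (1, 17), (1, 19), (1, 23), (1, 24), (1, 28), (1, 30), (2, 1), (2, 3), (2, 7), (2, 8), (2, 12), (2, 14), (2, 17), (2, 19), (2, 23), (2, 24), (2, 28), (2, 30), (3, 1), (3, 3), (3, 7), (3, 8), (3, 12), (3, 14), (3, 17), (3, 19), (3, 23), (3, 24), (3, 28), (3, 30), (4, 1), (4, 3), (4, 7), (4, 8), (4, 12), (4, 14), (4, 17), (4, 19), (4, 23), (4, 24), (4, 28), (4, 30), (5, 1), (5, 3), (5, 7), (5, 8), (5, 12), (5, 14), (5, 17), (5, 19), (5, 23), (5, 24), (5, 28), (5, 30), (6, 1), (6, 3), (6, 7), (6, 8), (6, 12), (6, 14), (6, 17), (6, 19), (6, 23), (6, 24), (6, 28), (6, 30), (7, 1), (7, 3), (7, 7), (7, 8), (7, 12), (7, 14), (7, 17), (7, 19), (7, 23), (7, 24), (7, 28), (7, 30)]

Answer: yes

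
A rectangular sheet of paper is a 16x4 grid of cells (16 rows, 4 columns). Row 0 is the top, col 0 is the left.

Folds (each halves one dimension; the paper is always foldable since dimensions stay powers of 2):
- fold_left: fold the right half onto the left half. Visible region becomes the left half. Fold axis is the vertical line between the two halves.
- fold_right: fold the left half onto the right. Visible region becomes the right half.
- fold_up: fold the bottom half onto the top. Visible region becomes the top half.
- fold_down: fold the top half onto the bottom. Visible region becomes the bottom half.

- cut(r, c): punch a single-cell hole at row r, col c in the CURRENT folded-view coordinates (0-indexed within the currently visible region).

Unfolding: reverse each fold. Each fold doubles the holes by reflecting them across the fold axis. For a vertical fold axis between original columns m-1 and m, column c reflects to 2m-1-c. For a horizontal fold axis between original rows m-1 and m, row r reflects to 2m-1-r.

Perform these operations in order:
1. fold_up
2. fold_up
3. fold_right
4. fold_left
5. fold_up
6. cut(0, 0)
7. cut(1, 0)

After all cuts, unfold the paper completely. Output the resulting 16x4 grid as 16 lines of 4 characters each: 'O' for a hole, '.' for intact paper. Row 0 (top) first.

Answer: OOOO
OOOO
OOOO
OOOO
OOOO
OOOO
OOOO
OOOO
OOOO
OOOO
OOOO
OOOO
OOOO
OOOO
OOOO
OOOO

Derivation:
Op 1 fold_up: fold axis h@8; visible region now rows[0,8) x cols[0,4) = 8x4
Op 2 fold_up: fold axis h@4; visible region now rows[0,4) x cols[0,4) = 4x4
Op 3 fold_right: fold axis v@2; visible region now rows[0,4) x cols[2,4) = 4x2
Op 4 fold_left: fold axis v@3; visible region now rows[0,4) x cols[2,3) = 4x1
Op 5 fold_up: fold axis h@2; visible region now rows[0,2) x cols[2,3) = 2x1
Op 6 cut(0, 0): punch at orig (0,2); cuts so far [(0, 2)]; region rows[0,2) x cols[2,3) = 2x1
Op 7 cut(1, 0): punch at orig (1,2); cuts so far [(0, 2), (1, 2)]; region rows[0,2) x cols[2,3) = 2x1
Unfold 1 (reflect across h@2): 4 holes -> [(0, 2), (1, 2), (2, 2), (3, 2)]
Unfold 2 (reflect across v@3): 8 holes -> [(0, 2), (0, 3), (1, 2), (1, 3), (2, 2), (2, 3), (3, 2), (3, 3)]
Unfold 3 (reflect across v@2): 16 holes -> [(0, 0), (0, 1), (0, 2), (0, 3), (1, 0), (1, 1), (1, 2), (1, 3), (2, 0), (2, 1), (2, 2), (2, 3), (3, 0), (3, 1), (3, 2), (3, 3)]
Unfold 4 (reflect across h@4): 32 holes -> [(0, 0), (0, 1), (0, 2), (0, 3), (1, 0), (1, 1), (1, 2), (1, 3), (2, 0), (2, 1), (2, 2), (2, 3), (3, 0), (3, 1), (3, 2), (3, 3), (4, 0), (4, 1), (4, 2), (4, 3), (5, 0), (5, 1), (5, 2), (5, 3), (6, 0), (6, 1), (6, 2), (6, 3), (7, 0), (7, 1), (7, 2), (7, 3)]
Unfold 5 (reflect across h@8): 64 holes -> [(0, 0), (0, 1), (0, 2), (0, 3), (1, 0), (1, 1), (1, 2), (1, 3), (2, 0), (2, 1), (2, 2), (2, 3), (3, 0), (3, 1), (3, 2), (3, 3), (4, 0), (4, 1), (4, 2), (4, 3), (5, 0), (5, 1), (5, 2), (5, 3), (6, 0), (6, 1), (6, 2), (6, 3), (7, 0), (7, 1), (7, 2), (7, 3), (8, 0), (8, 1), (8, 2), (8, 3), (9, 0), (9, 1), (9, 2), (9, 3), (10, 0), (10, 1), (10, 2), (10, 3), (11, 0), (11, 1), (11, 2), (11, 3), (12, 0), (12, 1), (12, 2), (12, 3), (13, 0), (13, 1), (13, 2), (13, 3), (14, 0), (14, 1), (14, 2), (14, 3), (15, 0), (15, 1), (15, 2), (15, 3)]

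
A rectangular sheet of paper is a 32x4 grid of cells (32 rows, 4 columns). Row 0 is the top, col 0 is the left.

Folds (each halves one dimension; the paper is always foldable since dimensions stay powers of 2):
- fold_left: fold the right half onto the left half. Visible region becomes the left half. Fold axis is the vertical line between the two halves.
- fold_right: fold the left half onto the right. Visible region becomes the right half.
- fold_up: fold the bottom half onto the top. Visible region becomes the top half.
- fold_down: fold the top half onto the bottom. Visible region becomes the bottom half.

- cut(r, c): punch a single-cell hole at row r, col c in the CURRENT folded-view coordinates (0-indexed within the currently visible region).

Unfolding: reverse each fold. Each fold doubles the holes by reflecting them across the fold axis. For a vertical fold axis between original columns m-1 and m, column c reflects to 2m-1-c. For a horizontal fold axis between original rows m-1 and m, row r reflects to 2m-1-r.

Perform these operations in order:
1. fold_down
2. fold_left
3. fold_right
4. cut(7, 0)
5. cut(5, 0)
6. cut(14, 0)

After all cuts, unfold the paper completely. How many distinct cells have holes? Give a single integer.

Op 1 fold_down: fold axis h@16; visible region now rows[16,32) x cols[0,4) = 16x4
Op 2 fold_left: fold axis v@2; visible region now rows[16,32) x cols[0,2) = 16x2
Op 3 fold_right: fold axis v@1; visible region now rows[16,32) x cols[1,2) = 16x1
Op 4 cut(7, 0): punch at orig (23,1); cuts so far [(23, 1)]; region rows[16,32) x cols[1,2) = 16x1
Op 5 cut(5, 0): punch at orig (21,1); cuts so far [(21, 1), (23, 1)]; region rows[16,32) x cols[1,2) = 16x1
Op 6 cut(14, 0): punch at orig (30,1); cuts so far [(21, 1), (23, 1), (30, 1)]; region rows[16,32) x cols[1,2) = 16x1
Unfold 1 (reflect across v@1): 6 holes -> [(21, 0), (21, 1), (23, 0), (23, 1), (30, 0), (30, 1)]
Unfold 2 (reflect across v@2): 12 holes -> [(21, 0), (21, 1), (21, 2), (21, 3), (23, 0), (23, 1), (23, 2), (23, 3), (30, 0), (30, 1), (30, 2), (30, 3)]
Unfold 3 (reflect across h@16): 24 holes -> [(1, 0), (1, 1), (1, 2), (1, 3), (8, 0), (8, 1), (8, 2), (8, 3), (10, 0), (10, 1), (10, 2), (10, 3), (21, 0), (21, 1), (21, 2), (21, 3), (23, 0), (23, 1), (23, 2), (23, 3), (30, 0), (30, 1), (30, 2), (30, 3)]

Answer: 24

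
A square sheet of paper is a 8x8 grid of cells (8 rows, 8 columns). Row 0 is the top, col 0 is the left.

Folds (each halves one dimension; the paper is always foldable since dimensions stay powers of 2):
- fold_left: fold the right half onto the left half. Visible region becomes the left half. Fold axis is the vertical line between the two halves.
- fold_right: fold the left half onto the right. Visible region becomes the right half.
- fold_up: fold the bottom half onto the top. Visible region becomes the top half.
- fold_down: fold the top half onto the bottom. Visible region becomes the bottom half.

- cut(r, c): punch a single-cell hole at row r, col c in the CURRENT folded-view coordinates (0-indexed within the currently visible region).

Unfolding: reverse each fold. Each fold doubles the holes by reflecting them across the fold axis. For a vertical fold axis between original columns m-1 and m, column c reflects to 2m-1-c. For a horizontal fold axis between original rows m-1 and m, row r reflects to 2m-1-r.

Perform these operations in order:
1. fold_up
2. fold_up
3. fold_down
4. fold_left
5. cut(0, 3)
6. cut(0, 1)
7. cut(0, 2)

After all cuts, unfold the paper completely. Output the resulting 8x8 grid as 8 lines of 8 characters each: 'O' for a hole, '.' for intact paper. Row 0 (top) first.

Answer: .OOOOOO.
.OOOOOO.
.OOOOOO.
.OOOOOO.
.OOOOOO.
.OOOOOO.
.OOOOOO.
.OOOOOO.

Derivation:
Op 1 fold_up: fold axis h@4; visible region now rows[0,4) x cols[0,8) = 4x8
Op 2 fold_up: fold axis h@2; visible region now rows[0,2) x cols[0,8) = 2x8
Op 3 fold_down: fold axis h@1; visible region now rows[1,2) x cols[0,8) = 1x8
Op 4 fold_left: fold axis v@4; visible region now rows[1,2) x cols[0,4) = 1x4
Op 5 cut(0, 3): punch at orig (1,3); cuts so far [(1, 3)]; region rows[1,2) x cols[0,4) = 1x4
Op 6 cut(0, 1): punch at orig (1,1); cuts so far [(1, 1), (1, 3)]; region rows[1,2) x cols[0,4) = 1x4
Op 7 cut(0, 2): punch at orig (1,2); cuts so far [(1, 1), (1, 2), (1, 3)]; region rows[1,2) x cols[0,4) = 1x4
Unfold 1 (reflect across v@4): 6 holes -> [(1, 1), (1, 2), (1, 3), (1, 4), (1, 5), (1, 6)]
Unfold 2 (reflect across h@1): 12 holes -> [(0, 1), (0, 2), (0, 3), (0, 4), (0, 5), (0, 6), (1, 1), (1, 2), (1, 3), (1, 4), (1, 5), (1, 6)]
Unfold 3 (reflect across h@2): 24 holes -> [(0, 1), (0, 2), (0, 3), (0, 4), (0, 5), (0, 6), (1, 1), (1, 2), (1, 3), (1, 4), (1, 5), (1, 6), (2, 1), (2, 2), (2, 3), (2, 4), (2, 5), (2, 6), (3, 1), (3, 2), (3, 3), (3, 4), (3, 5), (3, 6)]
Unfold 4 (reflect across h@4): 48 holes -> [(0, 1), (0, 2), (0, 3), (0, 4), (0, 5), (0, 6), (1, 1), (1, 2), (1, 3), (1, 4), (1, 5), (1, 6), (2, 1), (2, 2), (2, 3), (2, 4), (2, 5), (2, 6), (3, 1), (3, 2), (3, 3), (3, 4), (3, 5), (3, 6), (4, 1), (4, 2), (4, 3), (4, 4), (4, 5), (4, 6), (5, 1), (5, 2), (5, 3), (5, 4), (5, 5), (5, 6), (6, 1), (6, 2), (6, 3), (6, 4), (6, 5), (6, 6), (7, 1), (7, 2), (7, 3), (7, 4), (7, 5), (7, 6)]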